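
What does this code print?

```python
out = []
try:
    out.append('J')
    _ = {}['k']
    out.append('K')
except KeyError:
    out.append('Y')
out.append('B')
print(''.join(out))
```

Execution trace: 'J' (try body) → 'Y' (except KeyError) → 'B' (after the try/except). Output: JYB

Answer: JYB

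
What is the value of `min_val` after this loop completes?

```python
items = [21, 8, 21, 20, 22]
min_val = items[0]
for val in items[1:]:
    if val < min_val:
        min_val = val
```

Minimum of [21, 8, 21, 20, 22]
`min_val` takes the values: 21 → 8

Answer: 8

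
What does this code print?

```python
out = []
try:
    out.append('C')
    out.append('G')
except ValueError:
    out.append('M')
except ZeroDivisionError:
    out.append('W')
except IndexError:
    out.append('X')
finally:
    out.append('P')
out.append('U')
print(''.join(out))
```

Execution trace: 'C' (try body) → 'G' (try body, no exception) → 'P' (finally) → 'U' (after the try/except). Output: CGPU

Answer: CGPU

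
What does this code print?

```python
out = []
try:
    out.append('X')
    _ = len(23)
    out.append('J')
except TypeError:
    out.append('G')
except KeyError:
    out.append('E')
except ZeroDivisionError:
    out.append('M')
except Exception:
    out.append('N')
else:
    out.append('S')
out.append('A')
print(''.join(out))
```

Execution trace: 'X' (try body) → 'G' (except TypeError) → 'A' (after the try/except). Output: XGA

Answer: XGA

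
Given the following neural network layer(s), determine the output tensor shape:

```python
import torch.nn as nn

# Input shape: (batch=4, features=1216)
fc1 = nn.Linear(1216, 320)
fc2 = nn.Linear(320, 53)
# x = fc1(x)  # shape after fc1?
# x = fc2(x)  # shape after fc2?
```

Input: (4, 1216) -> after fc1: (4, 320) -> Output: (4, 53)

Answer: (4, 53)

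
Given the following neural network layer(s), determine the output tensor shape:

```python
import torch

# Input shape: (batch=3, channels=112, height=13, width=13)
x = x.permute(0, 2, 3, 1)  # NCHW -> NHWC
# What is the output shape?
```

Input: (3, 112, 13, 13) -> Output: (3, 13, 13, 112)

Answer: (3, 13, 13, 112)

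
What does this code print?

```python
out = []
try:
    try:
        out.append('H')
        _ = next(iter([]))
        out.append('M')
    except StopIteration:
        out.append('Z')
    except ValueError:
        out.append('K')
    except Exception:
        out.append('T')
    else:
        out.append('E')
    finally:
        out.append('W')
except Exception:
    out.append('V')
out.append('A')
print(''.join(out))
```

Execution trace: 'H' (inner try body) → 'Z' (inner except StopIteration) → 'W' (inner finally) → 'A' (after the try/except). Output: HZWA

Answer: HZWA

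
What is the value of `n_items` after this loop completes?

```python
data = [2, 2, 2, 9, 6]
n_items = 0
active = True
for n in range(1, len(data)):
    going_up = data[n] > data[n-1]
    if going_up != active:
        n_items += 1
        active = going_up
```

Count direction changes in [2, 2, 2, 9, 6]
`n_items` takes the values: 0 → 1 → 2 → 3

Answer: 3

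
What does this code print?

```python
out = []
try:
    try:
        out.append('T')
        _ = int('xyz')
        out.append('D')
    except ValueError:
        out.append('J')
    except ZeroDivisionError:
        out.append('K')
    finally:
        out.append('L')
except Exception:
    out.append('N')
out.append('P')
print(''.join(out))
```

Execution trace: 'T' (inner try body) → 'J' (inner except ValueError) → 'L' (inner finally) → 'P' (after the try/except). Output: TJLP

Answer: TJLP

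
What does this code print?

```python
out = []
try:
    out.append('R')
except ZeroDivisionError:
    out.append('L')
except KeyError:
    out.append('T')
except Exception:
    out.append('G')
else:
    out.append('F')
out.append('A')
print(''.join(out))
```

Execution trace: 'R' (try body, no exception) → 'F' (else) → 'A' (after the try/except). Output: RFA

Answer: RFA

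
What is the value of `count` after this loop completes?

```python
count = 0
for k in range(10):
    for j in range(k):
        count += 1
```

Triangle number: 0+1+2+...+9
`count` takes the values: 0 → 1 → 2 → 3 → 4 → 5 → 6 → 7 → 8 → 9 → 10 → 11 → 12 → 13 → 14 → 15 → 16 → 17 → 18 → 19 → 20 → 21 → 22 → 23 → 24 → 25 → 26 → 27 → 28 → 29 → … → 41 → 42 → 43 → 44 → 45

Answer: 45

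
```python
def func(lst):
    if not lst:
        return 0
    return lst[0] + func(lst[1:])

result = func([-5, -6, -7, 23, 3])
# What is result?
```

(-5) + (-6) + (-7) + 23 + 3 + 0 = 8

Answer: 8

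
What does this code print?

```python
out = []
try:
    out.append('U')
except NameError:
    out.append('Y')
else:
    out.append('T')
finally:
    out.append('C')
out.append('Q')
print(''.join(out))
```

Execution trace: 'U' (try body, no exception) → 'T' (else) → 'C' (finally) → 'Q' (after the try/except). Output: UTCQ

Answer: UTCQ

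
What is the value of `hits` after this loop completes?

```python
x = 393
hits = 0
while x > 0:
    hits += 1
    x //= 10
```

Count digits by repeated division by 10
`hits` takes the values: 0 → 1 → 2 → 3

Answer: 3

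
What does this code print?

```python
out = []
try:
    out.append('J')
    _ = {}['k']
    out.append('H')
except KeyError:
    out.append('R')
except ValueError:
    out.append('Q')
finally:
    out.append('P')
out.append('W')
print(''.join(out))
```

Execution trace: 'J' (try body) → 'R' (except KeyError) → 'P' (finally) → 'W' (after the try/except). Output: JRPW

Answer: JRPW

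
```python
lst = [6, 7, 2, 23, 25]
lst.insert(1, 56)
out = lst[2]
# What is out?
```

Trace:
`lst = [6, 7, 2, 23, 25]` → lst = [6, 7, 2, 23, 25]
`lst.insert(1, 56)` → lst = [6, 56, 7, 2, 23, 25]
`out = lst[2]` → out = 7
So out = 7

Answer: 7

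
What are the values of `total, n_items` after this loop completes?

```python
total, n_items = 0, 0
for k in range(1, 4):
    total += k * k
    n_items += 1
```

Sum of squares and count
`total, n_items` takes the values: (0, 0) → (1, 0) → (1, 1) → (5, 1) → (5, 2) → (14, 2) → (14, 3)

Answer: 14, 3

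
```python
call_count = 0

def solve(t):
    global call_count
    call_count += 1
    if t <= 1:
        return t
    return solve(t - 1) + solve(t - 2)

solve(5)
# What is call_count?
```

Calls(t) = 1 + Calls(t-1) + Calls(t-2); Calls(0)=Calls(1)=1. For t=5 this gives 15.

Answer: 15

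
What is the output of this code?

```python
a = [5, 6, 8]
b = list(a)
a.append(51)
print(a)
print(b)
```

Key concept: list() constructor creates copy.
Step by step:
`a = [5, 6, 8]` → a = [5, 6, 8]
`b = list(a)` → b = [5, 6, 8]
`a.append(51)` → a = [5, 6, 8, 51]
`print(a)` → prints [5, 6, 8, 51]
`print(b)` → prints [5, 6, 8]

Answer:
[5, 6, 8, 51]
[5, 6, 8]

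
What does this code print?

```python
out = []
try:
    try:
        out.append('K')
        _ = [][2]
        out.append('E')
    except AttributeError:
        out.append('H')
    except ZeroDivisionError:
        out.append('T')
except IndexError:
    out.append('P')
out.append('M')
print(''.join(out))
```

Execution trace: 'K' (try body) → 'P' (outer except IndexError) → 'M' (after the try/except). Output: KPM

Answer: KPM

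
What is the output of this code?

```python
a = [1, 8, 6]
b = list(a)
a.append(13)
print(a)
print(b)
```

Key concept: list() constructor creates copy.
Step by step:
`a = [1, 8, 6]` → a = [1, 8, 6]
`b = list(a)` → b = [1, 8, 6]
`a.append(13)` → a = [1, 8, 6, 13]
`print(a)` → prints [1, 8, 6, 13]
`print(b)` → prints [1, 8, 6]

Answer:
[1, 8, 6, 13]
[1, 8, 6]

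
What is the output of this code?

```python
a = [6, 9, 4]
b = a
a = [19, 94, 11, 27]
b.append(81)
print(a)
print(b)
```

Key concept: rebinding vs mutation: a is rebound to a new list, b still points at the original.
Step by step:
`a = [6, 9, 4]` → a = [6, 9, 4]
`b = a` → b = [6, 9, 4] (same object as a)
`a = [19, 94, 11, 27]` → a = [19, 94, 11, 27]
`b.append(81)` → b = [6, 9, 4, 81]
`print(a)` → prints [19, 94, 11, 27]
`print(b)` → prints [6, 9, 4, 81]

Answer:
[19, 94, 11, 27]
[6, 9, 4, 81]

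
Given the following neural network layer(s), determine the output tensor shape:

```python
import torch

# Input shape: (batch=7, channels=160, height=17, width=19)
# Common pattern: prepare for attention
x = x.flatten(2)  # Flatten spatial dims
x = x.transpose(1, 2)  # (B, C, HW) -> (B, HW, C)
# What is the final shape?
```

Input: (7, 160, 17, 19) -> after flatten(2): (7, 160, 323) -> Output: (7, 323, 160)

Answer: (7, 323, 160)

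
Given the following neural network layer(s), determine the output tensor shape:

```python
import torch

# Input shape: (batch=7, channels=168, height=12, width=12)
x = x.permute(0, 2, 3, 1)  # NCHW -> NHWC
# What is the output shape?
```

Input: (7, 168, 12, 12) -> Output: (7, 12, 12, 168)

Answer: (7, 12, 12, 168)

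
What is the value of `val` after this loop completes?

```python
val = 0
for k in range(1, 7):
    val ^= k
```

XOR of 1 to 6
`val` takes the values: 0 → 1 → 3 → 0 → 4 → 1 → 7

Answer: 7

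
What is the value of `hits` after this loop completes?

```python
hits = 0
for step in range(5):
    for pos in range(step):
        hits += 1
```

Triangle number: 0+1+2+...+4
`hits` takes the values: 0 → 1 → 2 → 3 → 4 → 5 → 6 → 7 → 8 → 9 → 10

Answer: 10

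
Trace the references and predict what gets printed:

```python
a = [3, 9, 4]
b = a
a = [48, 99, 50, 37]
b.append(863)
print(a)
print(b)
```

Key concept: rebinding vs mutation: a is rebound to a new list, b still points at the original.
Step by step:
`a = [3, 9, 4]` → a = [3, 9, 4]
`b = a` → b = [3, 9, 4] (same object as a)
`a = [48, 99, 50, 37]` → a = [48, 99, 50, 37]
`b.append(863)` → b = [3, 9, 4, 863]
`print(a)` → prints [48, 99, 50, 37]
`print(b)` → prints [3, 9, 4, 863]

Answer:
[48, 99, 50, 37]
[3, 9, 4, 863]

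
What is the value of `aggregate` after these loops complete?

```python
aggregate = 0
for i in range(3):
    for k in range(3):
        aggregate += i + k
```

Sum of all i+k for i,k in 3x3
`aggregate` takes the values: 0 → 1 → 3 → 4 → 6 → 9 → 11 → 14 → 18

Answer: 18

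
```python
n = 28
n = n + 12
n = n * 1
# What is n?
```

Trace:
`n = 28` → n = 28
`n = n + 12` → n = 40
`n = n * 1` → n = 40
So n = 40

Answer: 40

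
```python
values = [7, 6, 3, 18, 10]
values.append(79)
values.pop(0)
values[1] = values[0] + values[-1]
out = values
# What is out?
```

Trace:
`values = [7, 6, 3, 18, 10]` → values = [7, 6, 3, 18, 10]
`values.append(79)` → values = [7, 6, 3, 18, 10, 79]
`values.pop(0)` → values = [6, 3, 18, 10, 79]
`values[1] = values[0] + values[-1]` → values = [6, 85, 18, 10, 79]
`out = values` → out = [6, 85, 18, 10, 79]
So out = [6, 85, 18, 10, 79]

Answer: [6, 85, 18, 10, 79]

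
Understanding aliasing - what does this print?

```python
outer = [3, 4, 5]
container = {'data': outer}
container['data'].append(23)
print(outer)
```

Key concept: dict holds reference to list.
Step by step:
`outer = [3, 4, 5]` → outer = [3, 4, 5]
`container = {'data': outer}` → container = {'data': [3, 4, 5]}
`container['data'].append(23)` → outer = [3, 4, 5, 23]; container = {'data': [3, 4, 5, 23]}
`print(outer)` → prints [3, 4, 5, 23]

Answer: [3, 4, 5, 23]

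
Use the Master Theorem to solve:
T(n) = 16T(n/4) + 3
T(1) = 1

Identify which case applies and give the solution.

a=16, b=4, f(n)=3. log_4(16) = 2. Since c=0 < 2, Case 1 applies: T(n) = Θ(n^log_b(a)) = O(n^2).

Answer: O(n^2) - Case 1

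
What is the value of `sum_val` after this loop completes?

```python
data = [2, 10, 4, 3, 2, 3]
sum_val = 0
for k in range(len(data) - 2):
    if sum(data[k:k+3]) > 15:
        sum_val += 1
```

Count windows with sum > 15
`sum_val` takes the values: 0 → 1 → 2

Answer: 2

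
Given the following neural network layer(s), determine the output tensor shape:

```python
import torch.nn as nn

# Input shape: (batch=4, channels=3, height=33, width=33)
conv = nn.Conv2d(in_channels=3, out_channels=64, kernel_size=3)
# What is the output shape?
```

Input: (4, 3, 33, 33) -> Output: (4, 64, 31, 31)

Answer: (4, 64, 31, 31)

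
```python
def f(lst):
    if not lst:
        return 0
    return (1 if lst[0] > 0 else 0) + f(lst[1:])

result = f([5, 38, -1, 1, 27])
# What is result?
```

Count of positive elements in [5, 38, -1, 1, 27] = 4

Answer: 4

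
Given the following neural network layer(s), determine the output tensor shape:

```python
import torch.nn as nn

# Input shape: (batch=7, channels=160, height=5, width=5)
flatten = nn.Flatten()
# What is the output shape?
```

Input: (7, 160, 5, 5) -> Output: (7, 4000)

Answer: (7, 4000)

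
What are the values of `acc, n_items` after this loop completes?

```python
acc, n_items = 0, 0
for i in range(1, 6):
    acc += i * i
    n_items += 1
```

Sum of squares and count
`acc, n_items` takes the values: (0, 0) → (1, 0) → (1, 1) → (5, 1) → (5, 2) → (14, 2) → (14, 3) → (30, 3) → (30, 4) → (55, 4) → (55, 5)

Answer: 55, 5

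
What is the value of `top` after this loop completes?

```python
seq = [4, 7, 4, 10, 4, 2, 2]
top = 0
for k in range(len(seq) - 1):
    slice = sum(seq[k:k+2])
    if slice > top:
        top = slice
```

Max sum of 2-element window in [4, 7, 4, 10, 4, 2, 2]
`top` takes the values: 0 → 11 → 14

Answer: 14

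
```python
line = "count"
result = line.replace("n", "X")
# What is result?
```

Trace:
`line = "count"` → line = 'count'
`result = line.replace("n", "X")` → result = 'couXt'
So result = 'couXt'

Answer: 'couXt'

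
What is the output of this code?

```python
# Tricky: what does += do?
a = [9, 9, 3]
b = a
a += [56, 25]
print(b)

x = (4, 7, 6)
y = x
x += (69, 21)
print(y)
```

Key concept: += behavior differs for mutable vs immutable.
Step by step:
`a = [9, 9, 3]` → a = [9, 9, 3]
`b = a` → b = [9, 9, 3] (same object as a)
`a += [56, 25]` → a = [9, 9, 3, 56, 25] (same object as b); b = [9, 9, 3, 56, 25] (same object as a)
`print(b)` → prints [9, 9, 3, 56, 25]
`x = (4, 7, 6)` → x = (4, 7, 6)
`y = x` → y = (4, 7, 6)
`x += (69, 21)` → x = (4, 7, 6, 69, 21)
`print(y)` → prints (4, 7, 6)

Answer:
[9, 9, 3, 56, 25]
(4, 7, 6)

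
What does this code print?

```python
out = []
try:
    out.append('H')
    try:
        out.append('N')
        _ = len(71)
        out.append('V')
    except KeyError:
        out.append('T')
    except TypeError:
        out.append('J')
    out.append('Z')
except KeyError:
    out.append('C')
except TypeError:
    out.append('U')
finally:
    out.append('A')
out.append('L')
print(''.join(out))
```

Execution trace: 'H' (try body) → 'N' (inner try body) → 'J' (inner except TypeError) → 'Z' (try body, no exception) → 'A' (finally) → 'L' (after the try/except). Output: HNJZAL

Answer: HNJZAL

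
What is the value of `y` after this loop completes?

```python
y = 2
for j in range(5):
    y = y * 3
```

Multiply by 3, 5 times: 2 * 3^5 = 486
`y` takes the values: 2 → 6 → 18 → 54 → 162 → 486

Answer: 486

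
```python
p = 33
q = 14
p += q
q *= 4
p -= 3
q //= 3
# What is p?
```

Trace:
`p = 33` → p = 33
`q = 14` → q = 14
`p += q` → p = 47
`q *= 4` → q = 56
`p -= 3` → p = 44
`q //= 3` → q = 18
So p = 44

Answer: 44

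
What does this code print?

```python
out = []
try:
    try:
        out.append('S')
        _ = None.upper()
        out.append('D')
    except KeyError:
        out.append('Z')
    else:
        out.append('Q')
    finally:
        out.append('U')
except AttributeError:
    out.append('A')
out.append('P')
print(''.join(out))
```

Execution trace: 'S' (inner try body) → 'U' (inner finally) → 'A' (outer except AttributeError) → 'P' (after the try/except). Output: SUAP

Answer: SUAP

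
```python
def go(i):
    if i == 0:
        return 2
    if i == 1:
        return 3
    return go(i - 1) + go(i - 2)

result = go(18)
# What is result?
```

Build up from base cases: go(0)=2, go(1)=3, go(2)=5, go(3)=8, go(4)=13, go(5)=21, go(6)=34, ..., go(18)=10946

Answer: 10946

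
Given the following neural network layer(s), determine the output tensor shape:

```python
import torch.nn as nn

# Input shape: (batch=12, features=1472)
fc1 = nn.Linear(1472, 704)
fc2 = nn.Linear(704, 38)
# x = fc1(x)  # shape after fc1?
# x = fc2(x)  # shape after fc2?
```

Input: (12, 1472) -> after fc1: (12, 704) -> Output: (12, 38)

Answer: (12, 38)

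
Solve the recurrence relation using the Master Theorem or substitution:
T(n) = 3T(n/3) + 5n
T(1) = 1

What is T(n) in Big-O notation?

By Master Theorem: a=3, b=3, f(n)=5n. Since log_3(3) = 1 and f(n) = Θ(n^1), Case 2 applies. T(n) = O(n log n).

Answer: O(n log n)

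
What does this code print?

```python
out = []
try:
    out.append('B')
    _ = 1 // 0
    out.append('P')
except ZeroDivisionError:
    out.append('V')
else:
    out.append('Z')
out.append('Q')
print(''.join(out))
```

Execution trace: 'B' (try body) → 'V' (except ZeroDivisionError) → 'Q' (after the try/except). Output: BVQ

Answer: BVQ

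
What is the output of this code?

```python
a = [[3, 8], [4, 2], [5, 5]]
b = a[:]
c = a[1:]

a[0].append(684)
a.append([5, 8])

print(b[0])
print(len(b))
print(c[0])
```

Key concept: slice with nested mutation.
Step by step:
`a = [[3, 8], [4, 2], [5, 5]]` → a = [[3, 8], [4, 2], [5, 5]]
`b = a[:]` → b = [[3, 8], [4, 2], [5, 5]]
`c = a[1:]` → c = [[4, 2], [5, 5]]
`a[0].append(684)` → a = [[3, 8, 684], [4, 2], [5, 5]]; b = [[3, 8, 684], [4, 2], [5, 5]]
`a.append([5, 8])` → a = [[3, 8, 684], [4, 2], [5, 5], [5, 8]]
`print(b[0])` → prints [3, 8, 684]
`print(len(b))` → prints 3
`print(c[0])` → prints [4, 2]

Answer:
[3, 8, 684]
3
[4, 2]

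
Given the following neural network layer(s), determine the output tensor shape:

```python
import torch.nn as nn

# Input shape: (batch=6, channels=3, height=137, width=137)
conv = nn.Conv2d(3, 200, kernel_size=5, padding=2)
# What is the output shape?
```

Input: (6, 3, 137, 137) -> Output: (6, 200, 137, 137)

Answer: (6, 200, 137, 137)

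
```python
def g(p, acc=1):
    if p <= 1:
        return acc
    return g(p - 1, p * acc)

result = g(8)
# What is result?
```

Accumulator trace (n, acc): (8, 1) -> (7, 8) -> (6, 56) -> (5, 336) -> (4, 1680) -> (3, 6720) -> (2, 20160) -> (1, 40320) -> return 40320

Answer: 40320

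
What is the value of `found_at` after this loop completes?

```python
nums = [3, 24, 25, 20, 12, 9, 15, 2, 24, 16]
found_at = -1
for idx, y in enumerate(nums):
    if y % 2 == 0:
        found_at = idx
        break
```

First even number index in [3, 24, 25, 20, 12, 9, 15, 2, 24, 16]
`found_at` takes the values: -1 → 1

Answer: 1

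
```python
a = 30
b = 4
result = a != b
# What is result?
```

Trace:
`a = 30` → a = 30
`b = 4` → b = 4
`result = a != b` → result = True
So result = True

Answer: True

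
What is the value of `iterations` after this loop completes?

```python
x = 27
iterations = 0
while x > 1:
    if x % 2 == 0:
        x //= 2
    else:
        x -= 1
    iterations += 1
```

Steps to reduce 27 to 1
`iterations` takes the values: 0 → 1 → 2 → 3 → 4 → 5 → 6 → 7

Answer: 7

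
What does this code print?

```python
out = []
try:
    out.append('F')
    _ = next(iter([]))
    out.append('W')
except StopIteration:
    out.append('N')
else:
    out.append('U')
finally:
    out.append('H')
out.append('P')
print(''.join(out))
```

Execution trace: 'F' (try body) → 'N' (except StopIteration) → 'H' (finally) → 'P' (after the try/except). Output: FNHP

Answer: FNHP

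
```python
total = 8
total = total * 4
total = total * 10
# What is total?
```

Trace:
`total = 8` → total = 8
`total = total * 4` → total = 32
`total = total * 10` → total = 320
So total = 320

Answer: 320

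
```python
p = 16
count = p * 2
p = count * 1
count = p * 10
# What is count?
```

Trace:
`p = 16` → p = 16
`count = p * 2` → count = 32
`p = count * 1` → p = 32
`count = p * 10` → count = 320
So count = 320

Answer: 320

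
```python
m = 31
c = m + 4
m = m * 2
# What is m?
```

Trace:
`m = 31` → m = 31
`c = m + 4` → c = 35
`m = m * 2` → m = 62
So m = 62

Answer: 62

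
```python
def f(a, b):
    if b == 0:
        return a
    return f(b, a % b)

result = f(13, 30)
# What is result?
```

f(13, 30) -> f(30, 13) -> f(13, 4) -> f(4, 1) -> f(1, 0) -> 1

Answer: 1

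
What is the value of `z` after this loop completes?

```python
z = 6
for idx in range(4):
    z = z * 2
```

Multiply by 2, 4 times: 6 * 2^4 = 96
`z` takes the values: 6 → 12 → 24 → 48 → 96

Answer: 96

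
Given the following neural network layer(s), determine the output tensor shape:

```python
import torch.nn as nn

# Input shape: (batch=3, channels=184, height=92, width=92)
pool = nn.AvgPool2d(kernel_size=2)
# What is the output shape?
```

Input: (3, 184, 92, 92) -> Output: (3, 184, 46, 46)

Answer: (3, 184, 46, 46)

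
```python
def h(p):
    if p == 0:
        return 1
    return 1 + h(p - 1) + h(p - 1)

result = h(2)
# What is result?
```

h(p) = 1 + 2·h(p-1), h(0)=1. Closed form: (1+1)·2^2 - 1 = 7.

Answer: 7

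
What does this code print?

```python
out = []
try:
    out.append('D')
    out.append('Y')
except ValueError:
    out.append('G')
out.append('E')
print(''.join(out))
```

Execution trace: 'D' (try body) → 'Y' (try body, no exception) → 'E' (after the try/except). Output: DYE

Answer: DYE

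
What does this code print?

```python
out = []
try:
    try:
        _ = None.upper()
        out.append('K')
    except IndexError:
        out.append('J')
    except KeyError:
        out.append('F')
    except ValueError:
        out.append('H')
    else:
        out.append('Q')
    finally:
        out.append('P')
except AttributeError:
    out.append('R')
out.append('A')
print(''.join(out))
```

Execution trace: 'P' (finally) → 'R' (outer except AttributeError) → 'A' (after the try/except). Output: PRA

Answer: PRA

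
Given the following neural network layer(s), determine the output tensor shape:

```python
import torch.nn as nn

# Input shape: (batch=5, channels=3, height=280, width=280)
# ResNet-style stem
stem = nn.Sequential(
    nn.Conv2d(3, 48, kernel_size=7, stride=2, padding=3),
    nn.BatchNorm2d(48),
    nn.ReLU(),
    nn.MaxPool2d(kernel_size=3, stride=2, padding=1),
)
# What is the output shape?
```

Input: (5, 3, 280, 280) -> after Conv2d 7x7 stride=2: (5, 48, 140, 140) -> Output: (5, 48, 70, 70)

Answer: (5, 48, 70, 70)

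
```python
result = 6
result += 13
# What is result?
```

Trace:
`result = 6` → result = 6
`result += 13` → result = 19
So result = 19

Answer: 19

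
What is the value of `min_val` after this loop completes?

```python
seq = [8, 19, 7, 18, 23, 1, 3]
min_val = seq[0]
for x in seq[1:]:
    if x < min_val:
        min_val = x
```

Minimum of [8, 19, 7, 18, 23, 1, 3]
`min_val` takes the values: 8 → 7 → 1

Answer: 1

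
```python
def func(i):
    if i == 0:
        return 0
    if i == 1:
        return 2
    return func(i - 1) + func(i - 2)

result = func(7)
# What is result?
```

Build up from base cases: func(0)=0, func(1)=2, func(2)=2, func(3)=4, func(4)=6, func(5)=10, func(6)=16, ..., func(7)=26

Answer: 26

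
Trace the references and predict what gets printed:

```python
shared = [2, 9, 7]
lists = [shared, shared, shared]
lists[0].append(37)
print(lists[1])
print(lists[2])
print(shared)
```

Key concept: list of same reference.
Step by step:
`shared = [2, 9, 7]` → shared = [2, 9, 7]
`lists = [shared, shared, shared]` → lists = [[2, 9, 7], [2, 9, 7], [2, 9, 7]]
`lists[0].append(37)` → shared = [2, 9, 7, 37]; lists = [[2, 9, 7, 37], [2, 9, 7, 37], [2, 9, 7, 37]]
`print(lists[1])` → prints [2, 9, 7, 37]
`print(lists[2])` → prints [2, 9, 7, 37]
`print(shared)` → prints [2, 9, 7, 37]

Answer:
[2, 9, 7, 37]
[2, 9, 7, 37]
[2, 9, 7, 37]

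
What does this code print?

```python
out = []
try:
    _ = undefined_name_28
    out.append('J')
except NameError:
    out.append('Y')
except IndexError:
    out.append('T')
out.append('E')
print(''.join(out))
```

Execution trace: 'Y' (except NameError) → 'E' (after the try/except). Output: YE

Answer: YE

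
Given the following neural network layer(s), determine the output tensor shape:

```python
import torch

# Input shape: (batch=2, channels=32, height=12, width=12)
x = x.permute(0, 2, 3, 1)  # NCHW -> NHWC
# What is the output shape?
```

Input: (2, 32, 12, 12) -> Output: (2, 12, 12, 32)

Answer: (2, 12, 12, 32)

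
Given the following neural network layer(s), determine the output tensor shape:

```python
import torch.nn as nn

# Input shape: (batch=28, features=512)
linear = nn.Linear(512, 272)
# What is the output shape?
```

Input: (28, 512) -> Output: (28, 272)

Answer: (28, 272)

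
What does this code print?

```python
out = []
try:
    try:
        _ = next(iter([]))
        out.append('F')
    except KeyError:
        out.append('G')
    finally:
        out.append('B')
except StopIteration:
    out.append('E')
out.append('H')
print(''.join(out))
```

Execution trace: 'B' (finally) → 'E' (outer except StopIteration) → 'H' (after the try/except). Output: BEH

Answer: BEH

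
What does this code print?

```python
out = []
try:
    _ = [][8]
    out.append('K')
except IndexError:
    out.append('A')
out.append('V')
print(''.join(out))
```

Execution trace: 'A' (except IndexError) → 'V' (after the try/except). Output: AV

Answer: AV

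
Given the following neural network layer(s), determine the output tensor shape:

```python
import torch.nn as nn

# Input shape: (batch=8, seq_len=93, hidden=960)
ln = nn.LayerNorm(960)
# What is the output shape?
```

Input: (8, 93, 960) -> Output: (8, 93, 960)

Answer: (8, 93, 960)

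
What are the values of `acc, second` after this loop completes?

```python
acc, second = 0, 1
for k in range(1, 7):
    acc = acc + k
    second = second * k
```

Sum and factorial of 1 to 6
`acc, second` takes the values: (0, 1) → (1, 1) → (3, 1) → (3, 2) → (6, 2) → (6, 6) → (10, 6) → (10, 24) → (15, 24) → (15, 120) → (21, 120) → (21, 720)

Answer: 21, 720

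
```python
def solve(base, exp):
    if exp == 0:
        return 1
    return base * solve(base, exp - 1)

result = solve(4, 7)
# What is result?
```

solve(4, 7) = 4 * 4 * 4 * 4 * 4 * 4 * 4 = 16384

Answer: 16384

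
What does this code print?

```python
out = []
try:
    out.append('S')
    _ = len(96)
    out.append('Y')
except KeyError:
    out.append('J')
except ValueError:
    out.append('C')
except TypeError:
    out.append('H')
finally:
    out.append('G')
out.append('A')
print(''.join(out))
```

Execution trace: 'S' (try body) → 'H' (except TypeError) → 'G' (finally) → 'A' (after the try/except). Output: SHGA

Answer: SHGA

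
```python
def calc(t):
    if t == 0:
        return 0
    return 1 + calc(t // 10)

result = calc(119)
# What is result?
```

Count of digits of 119: 3

Answer: 3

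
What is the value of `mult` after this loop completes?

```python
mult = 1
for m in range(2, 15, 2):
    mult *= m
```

Product of even numbers 2 to 14
`mult` takes the values: 1 → 2 → 8 → 48 → 384 → 3840 → 46080 → 645120

Answer: 645120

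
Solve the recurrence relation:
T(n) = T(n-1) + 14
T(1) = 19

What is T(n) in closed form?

Unrolling: T(n) = T(1) + 14·(n-1) = 19 + 14(n-1) = 14n + 5.

Answer: T(n) = 14n + 5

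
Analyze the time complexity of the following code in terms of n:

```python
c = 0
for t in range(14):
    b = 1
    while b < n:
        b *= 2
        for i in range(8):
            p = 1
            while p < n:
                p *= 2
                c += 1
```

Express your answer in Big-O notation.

Each loop level contributes: 1 × log n × 1 × log n. Multiplying the contributions gives O(log² n).

Answer: O(log² n)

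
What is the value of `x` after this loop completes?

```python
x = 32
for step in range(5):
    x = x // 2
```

Halve 5 times: 32 // 2^5 = 1
`x` takes the values: 32 → 16 → 8 → 4 → 2 → 1

Answer: 1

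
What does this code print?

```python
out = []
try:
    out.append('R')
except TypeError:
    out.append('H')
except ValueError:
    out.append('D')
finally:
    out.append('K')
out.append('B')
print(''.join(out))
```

Execution trace: 'R' (try body, no exception) → 'K' (finally) → 'B' (after the try/except). Output: RKB

Answer: RKB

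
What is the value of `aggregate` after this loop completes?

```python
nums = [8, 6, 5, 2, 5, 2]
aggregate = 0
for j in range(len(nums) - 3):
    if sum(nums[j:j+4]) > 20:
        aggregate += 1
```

Count windows with sum > 20
`aggregate` takes the values: 0 → 1

Answer: 1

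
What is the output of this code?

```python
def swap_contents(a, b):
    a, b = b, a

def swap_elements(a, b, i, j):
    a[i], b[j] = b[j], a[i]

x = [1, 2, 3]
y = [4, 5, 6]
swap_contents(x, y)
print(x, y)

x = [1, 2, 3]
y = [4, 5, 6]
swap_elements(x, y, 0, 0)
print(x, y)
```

Key concept: parameter rebinding vs mutation.
Step by step:
`x = [1, 2, 3]` → x = [1, 2, 3]
`y = [4, 5, 6]` → y = [4, 5, 6]
`swap_contents(x, y)` → no visible change to tracked variables
`print(x, y)` → prints [1, 2, 3] [4, 5, 6]
`x = [1, 2, 3]` → x = [1, 2, 3]
`y = [4, 5, 6]` → y = [4, 5, 6]
`swap_elements(x, y, 0, 0)` → x = [4, 2, 3]; y = [1, 5, 6]
`print(x, y)` → prints [4, 2, 3] [1, 5, 6]

Answer:
[1, 2, 3] [4, 5, 6]
[4, 2, 3] [1, 5, 6]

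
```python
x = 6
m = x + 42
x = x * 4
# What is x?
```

Trace:
`x = 6` → x = 6
`m = x + 42` → m = 48
`x = x * 4` → x = 24
So x = 24

Answer: 24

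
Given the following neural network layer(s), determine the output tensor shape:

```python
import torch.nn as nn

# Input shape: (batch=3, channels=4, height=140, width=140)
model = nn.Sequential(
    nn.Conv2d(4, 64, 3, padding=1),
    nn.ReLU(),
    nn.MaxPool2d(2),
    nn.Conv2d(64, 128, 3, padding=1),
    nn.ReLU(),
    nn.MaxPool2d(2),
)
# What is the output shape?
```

Input: (3, 4, 140, 140) -> after first Conv2d: (3, 64, 140, 140) -> after first MaxPool2d: (3, 64, 70, 70) -> after second Conv2d: (3, 128, 70, 70) -> Output: (3, 128, 35, 35)

Answer: (3, 128, 35, 35)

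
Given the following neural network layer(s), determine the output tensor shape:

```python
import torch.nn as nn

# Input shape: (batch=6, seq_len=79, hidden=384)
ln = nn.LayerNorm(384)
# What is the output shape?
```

Input: (6, 79, 384) -> Output: (6, 79, 384)

Answer: (6, 79, 384)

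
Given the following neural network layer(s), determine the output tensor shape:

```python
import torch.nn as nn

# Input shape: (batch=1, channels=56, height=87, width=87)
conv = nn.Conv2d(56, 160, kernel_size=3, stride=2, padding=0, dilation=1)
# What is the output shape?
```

Input: (1, 56, 87, 87) -> Output: (1, 160, 43, 43)

Answer: (1, 160, 43, 43)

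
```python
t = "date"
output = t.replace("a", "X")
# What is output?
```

Trace:
`t = "date"` → t = 'date'
`output = t.replace("a", "X")` → output = 'dXte'
So output = 'dXte'

Answer: 'dXte'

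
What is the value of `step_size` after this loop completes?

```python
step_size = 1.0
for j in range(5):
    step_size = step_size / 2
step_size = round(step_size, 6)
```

Halving LR 5 times: 1 / 2^5
`step_size` takes the values: 1.0 → 0.5 → 0.25 → 0.125 → 0.0625 → 0.03125

Answer: 0.03125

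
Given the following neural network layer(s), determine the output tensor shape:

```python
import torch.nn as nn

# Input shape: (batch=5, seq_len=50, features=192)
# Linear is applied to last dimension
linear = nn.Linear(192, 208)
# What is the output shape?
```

Input: (5, 50, 192) -> Output: (5, 50, 208)

Answer: (5, 50, 208)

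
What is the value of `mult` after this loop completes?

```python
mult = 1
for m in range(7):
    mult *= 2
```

2^7 = 128
`mult` takes the values: 1 → 2 → 4 → 8 → 16 → 32 → 64 → 128

Answer: 128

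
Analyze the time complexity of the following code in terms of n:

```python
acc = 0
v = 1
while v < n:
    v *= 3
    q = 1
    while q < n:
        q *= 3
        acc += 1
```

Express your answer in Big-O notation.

Each loop level contributes: log n × log n. Multiplying the contributions gives O(log² n).

Answer: O(log² n)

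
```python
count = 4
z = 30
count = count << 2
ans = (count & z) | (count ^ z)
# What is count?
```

Trace:
`count = 4` → count = 4
`z = 30` → z = 30
`count = count << 2` → count = 16
`ans = (count & z) | (count ^ z)` → ans = 30
So count = 16

Answer: 16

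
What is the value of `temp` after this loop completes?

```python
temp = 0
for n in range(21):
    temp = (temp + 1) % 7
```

Increment mod 7, 21 times = 0
`temp` takes the values: 0 → 1 → 2 → 3 → 4 → 5 → 6 → 0 → 1 → 2 → 3 → 4 → 5 → 6 → 0 → 1 → 2 → 3 → 4 → 5 → 6 → 0

Answer: 0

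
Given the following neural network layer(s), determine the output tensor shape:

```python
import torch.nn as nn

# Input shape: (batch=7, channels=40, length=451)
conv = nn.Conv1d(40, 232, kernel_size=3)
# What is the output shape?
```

Input: (7, 40, 451) -> Output: (7, 232, 449)

Answer: (7, 232, 449)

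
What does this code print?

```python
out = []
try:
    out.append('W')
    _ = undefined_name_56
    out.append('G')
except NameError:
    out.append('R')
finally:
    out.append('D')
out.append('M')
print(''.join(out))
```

Execution trace: 'W' (try body) → 'R' (except NameError) → 'D' (finally) → 'M' (after the try/except). Output: WRDM

Answer: WRDM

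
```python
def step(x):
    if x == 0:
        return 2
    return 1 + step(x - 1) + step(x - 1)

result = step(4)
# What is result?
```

step(x) = 1 + 2·step(x-1), step(0)=2. Closed form: (2+1)·2^4 - 1 = 47.

Answer: 47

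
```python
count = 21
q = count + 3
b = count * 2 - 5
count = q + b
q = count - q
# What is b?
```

Trace:
`count = 21` → count = 21
`q = count + 3` → q = 24
`b = count * 2 - 5` → b = 37
`count = q + b` → count = 61
`q = count - q` → q = 37
So b = 37

Answer: 37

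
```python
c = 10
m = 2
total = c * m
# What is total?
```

Trace:
`c = 10` → c = 10
`m = 2` → m = 2
`total = c * m` → total = 20
So total = 20

Answer: 20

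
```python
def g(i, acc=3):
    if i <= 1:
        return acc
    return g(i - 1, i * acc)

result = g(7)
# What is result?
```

Accumulator trace (n, acc): (7, 3) -> (6, 21) -> (5, 126) -> (4, 630) -> (3, 2520) -> (2, 7560) -> (1, 15120) -> return 15120

Answer: 15120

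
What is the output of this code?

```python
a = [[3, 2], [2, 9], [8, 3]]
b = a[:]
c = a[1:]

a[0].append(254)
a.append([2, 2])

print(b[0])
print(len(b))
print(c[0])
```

Key concept: slice with nested mutation.
Step by step:
`a = [[3, 2], [2, 9], [8, 3]]` → a = [[3, 2], [2, 9], [8, 3]]
`b = a[:]` → b = [[3, 2], [2, 9], [8, 3]]
`c = a[1:]` → c = [[2, 9], [8, 3]]
`a[0].append(254)` → a = [[3, 2, 254], [2, 9], [8, 3]]; b = [[3, 2, 254], [2, 9], [8, 3]]
`a.append([2, 2])` → a = [[3, 2, 254], [2, 9], [8, 3], [2, 2]]
`print(b[0])` → prints [3, 2, 254]
`print(len(b))` → prints 3
`print(c[0])` → prints [2, 9]

Answer:
[3, 2, 254]
3
[2, 9]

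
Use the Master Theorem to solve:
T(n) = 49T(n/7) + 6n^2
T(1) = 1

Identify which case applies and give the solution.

a=49, b=7, f(n)=6n^2. log_7(49) = 2. Since c=2 = 2, Case 2 applies: T(n) = Θ(n^log_b(a) · log n) = O(n^2 log n).

Answer: O(n^2 log n) - Case 2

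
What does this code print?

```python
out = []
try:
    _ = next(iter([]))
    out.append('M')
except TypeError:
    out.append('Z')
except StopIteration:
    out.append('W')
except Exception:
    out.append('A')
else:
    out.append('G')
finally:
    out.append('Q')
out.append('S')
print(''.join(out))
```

Execution trace: 'W' (except StopIteration) → 'Q' (finally) → 'S' (after the try/except). Output: WQS

Answer: WQS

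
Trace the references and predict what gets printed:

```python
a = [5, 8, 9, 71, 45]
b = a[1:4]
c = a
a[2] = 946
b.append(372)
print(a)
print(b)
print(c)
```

Key concept: slice vs alias.
Step by step:
`a = [5, 8, 9, 71, 45]` → a = [5, 8, 9, 71, 45]
`b = a[1:4]` → b = [8, 9, 71]
`c = a` → c = [5, 8, 9, 71, 45] (same object as a)
`a[2] = 946` → a = [5, 8, 946, 71, 45] (same object as c); c = [5, 8, 946, 71, 45] (same object as a)
`b.append(372)` → b = [8, 9, 71, 372]
`print(a)` → prints [5, 8, 946, 71, 45]
`print(b)` → prints [8, 9, 71, 372]
`print(c)` → prints [5, 8, 946, 71, 45]

Answer:
[5, 8, 946, 71, 45]
[8, 9, 71, 372]
[5, 8, 946, 71, 45]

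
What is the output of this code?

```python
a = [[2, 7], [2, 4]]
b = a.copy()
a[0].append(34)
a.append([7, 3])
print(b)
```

Key concept: shallow copy with nested lists.
Step by step:
`a = [[2, 7], [2, 4]]` → a = [[2, 7], [2, 4]]
`b = a.copy()` → b = [[2, 7], [2, 4]]
`a[0].append(34)` → a = [[2, 7, 34], [2, 4]]; b = [[2, 7, 34], [2, 4]]
`a.append([7, 3])` → a = [[2, 7, 34], [2, 4], [7, 3]]
`print(b)` → prints [[2, 7, 34], [2, 4]]

Answer: [[2, 7, 34], [2, 4]]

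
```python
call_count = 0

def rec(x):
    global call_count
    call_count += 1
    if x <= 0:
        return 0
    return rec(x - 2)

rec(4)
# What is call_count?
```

Linear recursion stepping by 2: 3 calls from x=4 down to ≤0.

Answer: 3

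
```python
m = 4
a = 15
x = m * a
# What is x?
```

Trace:
`m = 4` → m = 4
`a = 15` → a = 15
`x = m * a` → x = 60
So x = 60

Answer: 60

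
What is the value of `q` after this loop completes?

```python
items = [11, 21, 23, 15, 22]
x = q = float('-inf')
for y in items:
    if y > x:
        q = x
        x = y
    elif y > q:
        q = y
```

Second largest (with repeats) in [11, 21, 23, 15, 22]
`q` takes the values: -inf → 11 → 21 → 22

Answer: 22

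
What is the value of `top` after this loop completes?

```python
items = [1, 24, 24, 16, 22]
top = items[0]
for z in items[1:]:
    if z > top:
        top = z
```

Maximum of [1, 24, 24, 16, 22]
`top` takes the values: 1 → 24

Answer: 24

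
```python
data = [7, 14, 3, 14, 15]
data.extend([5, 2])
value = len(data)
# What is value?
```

Trace:
`data = [7, 14, 3, 14, 15]` → data = [7, 14, 3, 14, 15]
`data.extend([5, 2])` → data = [7, 14, 3, 14, 15, 5, 2]
`value = len(data)` → value = 7
So value = 7

Answer: 7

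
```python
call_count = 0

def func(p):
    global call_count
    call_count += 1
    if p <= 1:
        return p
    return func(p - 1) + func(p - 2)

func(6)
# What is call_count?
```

Calls(p) = 1 + Calls(p-1) + Calls(p-2); Calls(0)=Calls(1)=1. For p=6 this gives 25.

Answer: 25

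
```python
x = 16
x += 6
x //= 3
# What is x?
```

Trace:
`x = 16` → x = 16
`x += 6` → x = 22
`x //= 3` → x = 7
So x = 7

Answer: 7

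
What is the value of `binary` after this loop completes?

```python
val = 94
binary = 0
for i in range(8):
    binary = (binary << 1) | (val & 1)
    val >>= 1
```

Reverse lowest 8 bits of 94
`binary` takes the values: 0 → 1 → 3 → 7 → 15 → 30 → 61 → 122

Answer: 122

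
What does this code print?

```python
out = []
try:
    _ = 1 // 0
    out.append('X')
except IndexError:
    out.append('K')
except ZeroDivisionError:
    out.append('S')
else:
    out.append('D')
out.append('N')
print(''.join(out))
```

Execution trace: 'S' (except ZeroDivisionError) → 'N' (after the try/except). Output: SN

Answer: SN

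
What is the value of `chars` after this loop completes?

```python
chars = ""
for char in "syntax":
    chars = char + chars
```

Reverse 'syntax'
`chars` takes the values: "" → "s" → "ys" → "nys" → "tnys" → "atnys" → "xatnys"

Answer: "xatnys"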